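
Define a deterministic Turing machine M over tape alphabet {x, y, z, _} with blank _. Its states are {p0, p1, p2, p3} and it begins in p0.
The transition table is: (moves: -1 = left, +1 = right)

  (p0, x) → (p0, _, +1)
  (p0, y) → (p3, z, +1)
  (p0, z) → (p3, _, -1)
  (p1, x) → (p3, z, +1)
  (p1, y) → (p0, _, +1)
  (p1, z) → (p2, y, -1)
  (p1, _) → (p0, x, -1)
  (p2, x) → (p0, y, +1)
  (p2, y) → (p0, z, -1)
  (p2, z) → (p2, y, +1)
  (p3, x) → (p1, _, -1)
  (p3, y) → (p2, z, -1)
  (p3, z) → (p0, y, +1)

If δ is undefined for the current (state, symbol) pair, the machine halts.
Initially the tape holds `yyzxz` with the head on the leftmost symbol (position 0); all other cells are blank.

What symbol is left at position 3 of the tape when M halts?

p0 | [y]yzxz   read y → write z, move +1, go to p3
p3 | z[y]zxz   read y → write z, move -1, go to p2
p2 | [z]zzxz   read z → write y, move +1, go to p2
p2 | y[z]zxz   read z → write y, move +1, go to p2
p2 | yy[z]xz   read z → write y, move +1, go to p2
p2 | yyy[x]z   read x → write y, move +1, go to p0
p0 | yyyy[z]   read z → write _, move -1, go to p3
p3 | yyy[y]_   read y → write z, move -1, go to p2
p2 | yy[y]z_   read y → write z, move -1, go to p0
p0 | y[y]zz_   read y → write z, move +1, go to p3
p3 | yz[z]z_   read z → write y, move +1, go to p0
p0 | yzy[z]_   read z → write _, move -1, go to p3
p3 | yz[y]__   read y → write z, move -1, go to p2
p2 | y[z]z__   read z → write y, move +1, go to p2
p2 | yy[z]__   read z → write y, move +1, go to p2
p2 | yyy[_]_
Cell 3 holds _ when M halts.

_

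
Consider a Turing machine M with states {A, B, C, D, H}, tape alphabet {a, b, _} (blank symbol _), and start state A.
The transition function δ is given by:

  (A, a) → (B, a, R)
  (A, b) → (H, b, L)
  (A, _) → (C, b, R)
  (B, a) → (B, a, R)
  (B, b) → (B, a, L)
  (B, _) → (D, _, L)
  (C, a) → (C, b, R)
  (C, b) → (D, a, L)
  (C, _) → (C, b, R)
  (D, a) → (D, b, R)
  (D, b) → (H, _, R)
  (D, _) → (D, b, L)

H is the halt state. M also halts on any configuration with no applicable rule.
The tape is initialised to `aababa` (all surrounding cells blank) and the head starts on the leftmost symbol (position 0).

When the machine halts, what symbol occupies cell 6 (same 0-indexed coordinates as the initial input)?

b

state=A head=0 tape=[a]ababa_   (A,a)→(B,a,R)
state=B head=1 tape=a[a]baba_   (B,a)→(B,a,R)
state=B head=2 tape=aa[b]aba_   (B,b)→(B,a,L)
state=B head=1 tape=a[a]aaba_   (B,a)→(B,a,R)
state=B head=2 tape=aa[a]aba_   (B,a)→(B,a,R)
state=B head=3 tape=aaa[a]ba_   (B,a)→(B,a,R)
state=B head=4 tape=aaaa[b]a_   (B,b)→(B,a,L)
state=B head=3 tape=aaa[a]aa_   (B,a)→(B,a,R)
state=B head=4 tape=aaaa[a]a_   (B,a)→(B,a,R)
state=B head=5 tape=aaaaa[a]_   (B,a)→(B,a,R)
state=B head=6 tape=aaaaaa[_]   (B,_)→(D,_,L)
state=D head=5 tape=aaaaa[a]_   (D,a)→(D,b,R)
state=D head=6 tape=aaaaab[_]   (D,_)→(D,b,L)
state=D head=5 tape=aaaaa[b]b   (D,b)→(H,_,R)
state=H head=6 tape=aaaaa_[b]
Cell 6 holds b when M halts.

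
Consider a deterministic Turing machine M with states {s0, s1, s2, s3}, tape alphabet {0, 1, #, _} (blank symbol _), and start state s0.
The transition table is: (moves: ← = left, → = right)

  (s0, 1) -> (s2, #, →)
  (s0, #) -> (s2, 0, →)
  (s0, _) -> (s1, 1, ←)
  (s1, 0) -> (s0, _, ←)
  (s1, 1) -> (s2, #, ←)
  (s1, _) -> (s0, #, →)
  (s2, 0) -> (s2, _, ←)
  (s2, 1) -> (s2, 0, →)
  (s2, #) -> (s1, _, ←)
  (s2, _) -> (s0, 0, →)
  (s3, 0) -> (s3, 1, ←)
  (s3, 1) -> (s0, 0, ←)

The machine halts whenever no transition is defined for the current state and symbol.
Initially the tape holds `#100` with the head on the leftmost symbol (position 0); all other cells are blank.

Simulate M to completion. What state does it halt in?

state=s0 head=0 tape=___[#]100   (s0,#)→(s2,0,→)
state=s2 head=1 tape=___0[1]00   (s2,1)→(s2,0,→)
state=s2 head=2 tape=___00[0]0   (s2,0)→(s2,_,←)
state=s2 head=1 tape=___0[0]_0   (s2,0)→(s2,_,←)
state=s2 head=0 tape=___[0]__0   (s2,0)→(s2,_,←)
state=s2 head=-1 tape=__[_]___0   (s2,_)→(s0,0,→)
state=s0 head=0 tape=__0[_]__0   (s0,_)→(s1,1,←)
state=s1 head=-1 tape=__[0]1__0   (s1,0)→(s0,_,←)
state=s0 head=-2 tape=_[_]_1__0   (s0,_)→(s1,1,←)
state=s1 head=-3 tape=[_]1_1__0   (s1,_)→(s0,#,→)
state=s0 head=-2 tape=#[1]_1__0   (s0,1)→(s2,#,→)
state=s2 head=-1 tape=##[_]1__0   (s2,_)→(s0,0,→)
state=s0 head=0 tape=##0[1]__0   (s0,1)→(s2,#,→)
state=s2 head=1 tape=##0#[_]_0   (s2,_)→(s0,0,→)
state=s0 head=2 tape=##0#0[_]0   (s0,_)→(s1,1,←)
state=s1 head=1 tape=##0#[0]10   (s1,0)→(s0,_,←)
state=s0 head=0 tape=##0[#]_10   (s0,#)→(s2,0,→)
state=s2 head=1 tape=##00[_]10   (s2,_)→(s0,0,→)
state=s0 head=2 tape=##000[1]0   (s0,1)→(s2,#,→)
state=s2 head=3 tape=##000#[0]   (s2,0)→(s2,_,←)
state=s2 head=2 tape=##000[#]_   (s2,#)→(s1,_,←)
state=s1 head=1 tape=##00[0]__   (s1,0)→(s0,_,←)
state=s0 head=0 tape=##0[0]___
No transition is defined for (s0, 0); M halts in state s0.

s0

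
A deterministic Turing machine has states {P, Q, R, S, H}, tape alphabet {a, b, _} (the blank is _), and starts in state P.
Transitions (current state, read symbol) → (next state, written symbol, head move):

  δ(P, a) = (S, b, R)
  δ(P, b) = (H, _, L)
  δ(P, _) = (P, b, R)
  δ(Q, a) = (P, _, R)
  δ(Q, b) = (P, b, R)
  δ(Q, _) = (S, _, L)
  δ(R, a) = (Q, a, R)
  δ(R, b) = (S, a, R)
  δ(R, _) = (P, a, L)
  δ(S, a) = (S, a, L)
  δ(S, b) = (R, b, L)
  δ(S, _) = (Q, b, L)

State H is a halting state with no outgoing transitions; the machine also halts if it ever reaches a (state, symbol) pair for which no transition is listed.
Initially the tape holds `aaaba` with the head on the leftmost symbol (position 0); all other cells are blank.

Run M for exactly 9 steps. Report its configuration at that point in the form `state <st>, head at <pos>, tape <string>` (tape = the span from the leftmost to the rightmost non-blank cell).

P | __[a]aaba   read a → write b, move R, go to S
S | __b[a]aba   read a → write a, move L, go to S
S | __[b]aaba   read b → write b, move L, go to R
R | _[_]baaba   read _ → write a, move L, go to P
P | [_]abaaba   read _ → write b, move R, go to P
P | b[a]baaba   read a → write b, move R, go to S
S | bb[b]aaba   read b → write b, move L, go to R
R | b[b]baaba   read b → write a, move R, go to S
S | ba[b]aaba   read b → write b, move L, go to R
R | b[a]baaba
After 9 steps: state R, head at -1, tape babaaba.

state R, head at -1, tape babaaba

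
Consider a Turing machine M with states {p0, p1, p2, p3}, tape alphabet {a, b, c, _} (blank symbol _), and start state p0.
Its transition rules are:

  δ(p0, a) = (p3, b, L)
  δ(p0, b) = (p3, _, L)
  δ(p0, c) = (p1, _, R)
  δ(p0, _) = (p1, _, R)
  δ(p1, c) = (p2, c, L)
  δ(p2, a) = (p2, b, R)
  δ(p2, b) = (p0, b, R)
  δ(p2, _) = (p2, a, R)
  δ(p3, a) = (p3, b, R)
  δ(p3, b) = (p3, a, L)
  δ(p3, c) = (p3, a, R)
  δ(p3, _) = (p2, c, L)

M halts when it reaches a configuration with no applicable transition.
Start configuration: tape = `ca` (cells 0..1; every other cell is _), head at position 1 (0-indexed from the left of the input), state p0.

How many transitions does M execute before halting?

p0 | c[a]__   read a → write b, move L, go to p3
p3 | [c]b__   read c → write a, move R, go to p3
p3 | a[b]__   read b → write a, move L, go to p3
p3 | [a]a__   read a → write b, move R, go to p3
p3 | b[a]__   read a → write b, move R, go to p3
p3 | bb[_]_   read _ → write c, move L, go to p2
p2 | b[b]c_   read b → write b, move R, go to p0
p0 | bb[c]_   read c → write _, move R, go to p1
p1 | bb_[_]
M halts after 8 transitions.

8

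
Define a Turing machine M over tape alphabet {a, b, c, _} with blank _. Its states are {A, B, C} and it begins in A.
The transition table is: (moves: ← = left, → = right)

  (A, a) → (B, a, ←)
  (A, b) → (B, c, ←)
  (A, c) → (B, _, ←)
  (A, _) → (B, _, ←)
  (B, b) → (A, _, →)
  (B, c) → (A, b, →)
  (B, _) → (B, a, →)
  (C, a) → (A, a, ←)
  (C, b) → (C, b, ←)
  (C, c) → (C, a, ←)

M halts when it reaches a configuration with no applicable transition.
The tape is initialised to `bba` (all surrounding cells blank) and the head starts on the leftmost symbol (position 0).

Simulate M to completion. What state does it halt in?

A | _[b]ba   read b → write c, move ←, go to B
B | [_]cba   read _ → write a, move →, go to B
B | a[c]ba   read c → write b, move →, go to A
A | ab[b]a   read b → write c, move ←, go to B
B | a[b]ca   read b → write _, move →, go to A
A | a_[c]a   read c → write _, move ←, go to B
B | a[_]_a   read _ → write a, move →, go to B
B | aa[_]a   read _ → write a, move →, go to B
B | aaa[a]
No transition is defined for (B, a); M halts in state B.

B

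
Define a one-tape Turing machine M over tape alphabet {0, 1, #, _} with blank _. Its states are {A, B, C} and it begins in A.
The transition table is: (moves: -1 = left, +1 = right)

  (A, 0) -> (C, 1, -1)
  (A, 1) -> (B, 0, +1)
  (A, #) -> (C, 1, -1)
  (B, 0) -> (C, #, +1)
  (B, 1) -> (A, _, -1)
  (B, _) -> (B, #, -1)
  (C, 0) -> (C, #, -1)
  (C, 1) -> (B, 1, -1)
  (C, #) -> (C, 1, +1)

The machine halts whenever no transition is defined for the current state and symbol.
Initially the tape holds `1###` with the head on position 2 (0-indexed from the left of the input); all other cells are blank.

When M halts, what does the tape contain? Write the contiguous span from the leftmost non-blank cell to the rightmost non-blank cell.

A | _1#[#]#   read # → write 1, move -1, go to C
C | _1[#]1#   read # → write 1, move +1, go to C
C | _11[1]#   read 1 → write 1, move -1, go to B
B | _1[1]1#   read 1 → write _, move -1, go to A
A | _[1]_1#   read 1 → write 0, move +1, go to B
B | _0[_]1#   read _ → write #, move -1, go to B
B | _[0]#1#   read 0 → write #, move +1, go to C
C | _#[#]1#   read # → write 1, move +1, go to C
C | _#1[1]#   read 1 → write 1, move -1, go to B
B | _#[1]1#   read 1 → write _, move -1, go to A
A | _[#]_1#   read # → write 1, move -1, go to C
C | [_]1_1#
The non-blank tape span at halt is 1_1#.

1_1#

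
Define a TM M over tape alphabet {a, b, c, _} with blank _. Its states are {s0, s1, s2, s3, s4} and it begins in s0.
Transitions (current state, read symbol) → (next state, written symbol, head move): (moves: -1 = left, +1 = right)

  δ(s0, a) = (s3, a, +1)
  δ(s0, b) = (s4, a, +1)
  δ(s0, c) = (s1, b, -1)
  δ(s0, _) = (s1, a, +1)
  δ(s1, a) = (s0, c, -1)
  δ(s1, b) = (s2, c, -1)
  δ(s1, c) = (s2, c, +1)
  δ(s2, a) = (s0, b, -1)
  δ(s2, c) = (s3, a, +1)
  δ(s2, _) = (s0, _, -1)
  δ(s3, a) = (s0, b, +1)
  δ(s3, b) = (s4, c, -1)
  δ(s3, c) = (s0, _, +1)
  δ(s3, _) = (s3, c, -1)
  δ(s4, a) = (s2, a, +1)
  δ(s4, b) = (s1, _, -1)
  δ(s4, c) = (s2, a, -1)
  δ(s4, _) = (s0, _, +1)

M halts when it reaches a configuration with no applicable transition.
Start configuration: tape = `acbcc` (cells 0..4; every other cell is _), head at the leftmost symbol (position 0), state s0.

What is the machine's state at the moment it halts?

s1

s0 | [a]cbcc__   read a → write a, move +1, go to s3
s3 | a[c]bcc__   read c → write _, move +1, go to s0
s0 | a_[b]cc__   read b → write a, move +1, go to s4
s4 | a_a[c]c__   read c → write a, move -1, go to s2
s2 | a_[a]ac__   read a → write b, move -1, go to s0
s0 | a[_]bac__   read _ → write a, move +1, go to s1
s1 | aa[b]ac__   read b → write c, move -1, go to s2
s2 | a[a]cac__   read a → write b, move -1, go to s0
s0 | [a]bcac__   read a → write a, move +1, go to s3
s3 | a[b]cac__   read b → write c, move -1, go to s4
s4 | [a]ccac__   read a → write a, move +1, go to s2
s2 | a[c]cac__   read c → write a, move +1, go to s3
s3 | aa[c]ac__   read c → write _, move +1, go to s0
s0 | aa_[a]c__   read a → write a, move +1, go to s3
s3 | aa_a[c]__   read c → write _, move +1, go to s0
s0 | aa_a_[_]_   read _ → write a, move +1, go to s1
s1 | aa_a_a[_]
No transition is defined for (s1, _); M halts in state s1.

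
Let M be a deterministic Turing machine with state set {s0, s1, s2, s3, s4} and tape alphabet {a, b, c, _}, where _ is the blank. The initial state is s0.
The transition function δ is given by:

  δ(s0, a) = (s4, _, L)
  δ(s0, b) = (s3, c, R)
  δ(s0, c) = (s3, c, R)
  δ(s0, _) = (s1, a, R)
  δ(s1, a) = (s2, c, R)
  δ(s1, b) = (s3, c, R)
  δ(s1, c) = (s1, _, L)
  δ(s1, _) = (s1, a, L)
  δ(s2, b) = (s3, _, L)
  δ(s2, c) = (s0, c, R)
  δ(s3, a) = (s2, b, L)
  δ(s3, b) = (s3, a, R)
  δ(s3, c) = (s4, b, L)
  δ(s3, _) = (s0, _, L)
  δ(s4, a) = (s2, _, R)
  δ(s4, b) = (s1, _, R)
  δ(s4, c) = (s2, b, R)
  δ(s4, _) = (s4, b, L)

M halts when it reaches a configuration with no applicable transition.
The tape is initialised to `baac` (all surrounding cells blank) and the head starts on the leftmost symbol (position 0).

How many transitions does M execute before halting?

s0 | [b]aac   read b → write c, move R, go to s3
s3 | c[a]ac   read a → write b, move L, go to s2
s2 | [c]bac   read c → write c, move R, go to s0
s0 | c[b]ac   read b → write c, move R, go to s3
s3 | cc[a]c   read a → write b, move L, go to s2
s2 | c[c]bc   read c → write c, move R, go to s0
s0 | cc[b]c   read b → write c, move R, go to s3
s3 | ccc[c]   read c → write b, move L, go to s4
s4 | cc[c]b   read c → write b, move R, go to s2
s2 | ccb[b]   read b → write _, move L, go to s3
s3 | cc[b]_   read b → write a, move R, go to s3
s3 | cca[_]   read _ → write _, move L, go to s0
s0 | cc[a]_   read a → write _, move L, go to s4
s4 | c[c]__   read c → write b, move R, go to s2
s2 | cb[_]_
M halts after 14 transitions.

14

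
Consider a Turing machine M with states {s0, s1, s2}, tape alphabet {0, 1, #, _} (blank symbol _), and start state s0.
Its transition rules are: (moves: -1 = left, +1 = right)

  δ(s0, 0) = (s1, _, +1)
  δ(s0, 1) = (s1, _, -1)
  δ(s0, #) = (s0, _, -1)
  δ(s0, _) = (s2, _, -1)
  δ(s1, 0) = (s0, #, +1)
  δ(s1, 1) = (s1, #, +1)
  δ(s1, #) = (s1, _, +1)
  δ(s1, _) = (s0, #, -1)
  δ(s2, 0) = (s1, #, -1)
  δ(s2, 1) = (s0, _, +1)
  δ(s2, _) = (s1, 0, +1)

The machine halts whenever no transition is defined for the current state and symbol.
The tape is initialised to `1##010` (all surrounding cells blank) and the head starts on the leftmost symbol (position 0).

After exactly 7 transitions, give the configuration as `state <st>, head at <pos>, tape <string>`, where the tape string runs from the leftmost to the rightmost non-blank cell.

state s1, head at -1, tape #_##010

s0 | ___[1]##010   read 1 → write _, move -1, go to s1
s1 | __[_]_##010   read _ → write #, move -1, go to s0
s0 | _[_]#_##010   read _ → write _, move -1, go to s2
s2 | [_]_#_##010   read _ → write 0, move +1, go to s1
s1 | 0[_]#_##010   read _ → write #, move -1, go to s0
s0 | [0]##_##010   read 0 → write _, move +1, go to s1
s1 | _[#]#_##010   read # → write _, move +1, go to s1
s1 | __[#]_##010
After 7 steps: state s1, head at -1, tape #_##010.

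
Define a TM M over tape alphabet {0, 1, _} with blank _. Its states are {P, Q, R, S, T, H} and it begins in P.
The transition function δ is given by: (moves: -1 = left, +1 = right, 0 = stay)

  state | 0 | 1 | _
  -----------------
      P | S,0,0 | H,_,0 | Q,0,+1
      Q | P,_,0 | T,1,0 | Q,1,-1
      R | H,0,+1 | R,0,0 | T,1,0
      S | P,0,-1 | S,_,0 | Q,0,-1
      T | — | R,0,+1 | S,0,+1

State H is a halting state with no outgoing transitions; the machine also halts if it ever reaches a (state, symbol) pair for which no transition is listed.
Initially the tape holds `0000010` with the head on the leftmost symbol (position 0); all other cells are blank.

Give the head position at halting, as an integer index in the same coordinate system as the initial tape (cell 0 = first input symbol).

P | _[0]000010_   read 0 → write 0, move 0, go to S
S | _[0]000010_   read 0 → write 0, move -1, go to P
P | [_]0000010_   read _ → write 0, move +1, go to Q
Q | 0[0]000010_   read 0 → write _, move 0, go to P
P | 0[_]000010_   read _ → write 0, move +1, go to Q
Q | 00[0]00010_   read 0 → write _, move 0, go to P
P | 00[_]00010_   read _ → write 0, move +1, go to Q
Q | 000[0]0010_   read 0 → write _, move 0, go to P
P | 000[_]0010_   read _ → write 0, move +1, go to Q
Q | 0000[0]010_   read 0 → write _, move 0, go to P
P | 0000[_]010_   read _ → write 0, move +1, go to Q
Q | 00000[0]10_   read 0 → write _, move 0, go to P
P | 00000[_]10_   read _ → write 0, move +1, go to Q
Q | 000000[1]0_   read 1 → write 1, move 0, go to T
T | 000000[1]0_   read 1 → write 0, move +1, go to R
R | 0000000[0]_   read 0 → write 0, move +1, go to H
H | 00000000[_]
At halt the head is at cell 7.

7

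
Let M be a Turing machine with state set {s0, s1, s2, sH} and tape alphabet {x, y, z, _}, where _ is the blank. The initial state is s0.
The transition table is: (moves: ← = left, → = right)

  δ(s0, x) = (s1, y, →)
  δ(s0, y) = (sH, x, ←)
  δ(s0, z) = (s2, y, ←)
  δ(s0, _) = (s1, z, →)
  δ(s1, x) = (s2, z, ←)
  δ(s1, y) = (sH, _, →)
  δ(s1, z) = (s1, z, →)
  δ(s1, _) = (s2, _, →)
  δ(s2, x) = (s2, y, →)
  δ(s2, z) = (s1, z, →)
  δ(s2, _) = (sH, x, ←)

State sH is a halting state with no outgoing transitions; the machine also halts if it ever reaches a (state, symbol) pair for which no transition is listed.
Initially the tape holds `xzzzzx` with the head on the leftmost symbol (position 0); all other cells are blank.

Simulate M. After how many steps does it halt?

state=s0 head=0 tape=[x]zzzzx__   (s0,x)→(s1,y,→)
state=s1 head=1 tape=y[z]zzzx__   (s1,z)→(s1,z,→)
state=s1 head=2 tape=yz[z]zzx__   (s1,z)→(s1,z,→)
state=s1 head=3 tape=yzz[z]zx__   (s1,z)→(s1,z,→)
state=s1 head=4 tape=yzzz[z]x__   (s1,z)→(s1,z,→)
state=s1 head=5 tape=yzzzz[x]__   (s1,x)→(s2,z,←)
state=s2 head=4 tape=yzzz[z]z__   (s2,z)→(s1,z,→)
state=s1 head=5 tape=yzzzz[z]__   (s1,z)→(s1,z,→)
state=s1 head=6 tape=yzzzzz[_]_   (s1,_)→(s2,_,→)
state=s2 head=7 tape=yzzzzz_[_]   (s2,_)→(sH,x,←)
state=sH head=6 tape=yzzzzz[_]x
M halts after 10 transitions.

10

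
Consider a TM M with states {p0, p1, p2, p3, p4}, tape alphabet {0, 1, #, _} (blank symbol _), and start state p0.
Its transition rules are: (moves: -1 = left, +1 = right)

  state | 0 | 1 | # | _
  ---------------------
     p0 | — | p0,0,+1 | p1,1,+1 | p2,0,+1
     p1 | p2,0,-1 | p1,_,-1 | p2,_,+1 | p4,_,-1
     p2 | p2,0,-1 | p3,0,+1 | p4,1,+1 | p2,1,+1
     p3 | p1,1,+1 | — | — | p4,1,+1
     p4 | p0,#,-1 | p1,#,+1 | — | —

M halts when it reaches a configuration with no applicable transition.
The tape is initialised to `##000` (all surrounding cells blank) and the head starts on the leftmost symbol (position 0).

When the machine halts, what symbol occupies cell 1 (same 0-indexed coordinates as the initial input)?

p0 | [#]#000_   read # → write 1, move +1, go to p1
p1 | 1[#]000_   read # → write _, move +1, go to p2
p2 | 1_[0]00_   read 0 → write 0, move -1, go to p2
p2 | 1[_]000_   read _ → write 1, move +1, go to p2
p2 | 11[0]00_   read 0 → write 0, move -1, go to p2
p2 | 1[1]000_   read 1 → write 0, move +1, go to p3
p3 | 10[0]00_   read 0 → write 1, move +1, go to p1
p1 | 101[0]0_   read 0 → write 0, move -1, go to p2
p2 | 10[1]00_   read 1 → write 0, move +1, go to p3
p3 | 100[0]0_   read 0 → write 1, move +1, go to p1
p1 | 1001[0]_   read 0 → write 0, move -1, go to p2
p2 | 100[1]0_   read 1 → write 0, move +1, go to p3
p3 | 1000[0]_   read 0 → write 1, move +1, go to p1
p1 | 10001[_]   read _ → write _, move -1, go to p4
p4 | 1000[1]_   read 1 → write #, move +1, go to p1
p1 | 1000#[_]   read _ → write _, move -1, go to p4
p4 | 1000[#]_
Cell 1 holds 0 when M halts.

0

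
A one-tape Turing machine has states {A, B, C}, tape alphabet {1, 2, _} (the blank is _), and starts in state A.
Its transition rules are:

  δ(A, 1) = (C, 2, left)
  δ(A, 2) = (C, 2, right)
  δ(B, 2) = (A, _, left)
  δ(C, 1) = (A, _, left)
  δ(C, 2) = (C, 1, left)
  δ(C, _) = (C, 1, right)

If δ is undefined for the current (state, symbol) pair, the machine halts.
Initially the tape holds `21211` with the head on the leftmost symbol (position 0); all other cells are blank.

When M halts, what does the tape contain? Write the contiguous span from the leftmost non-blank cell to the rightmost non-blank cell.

1_2_11

A | ___[2]1211   read 2 → write 2, move right, go to C
C | ___2[1]211   read 1 → write _, move left, go to A
A | ___[2]_211   read 2 → write 2, move right, go to C
C | ___2[_]211   read _ → write 1, move right, go to C
C | ___21[2]11   read 2 → write 1, move left, go to C
C | ___2[1]111   read 1 → write _, move left, go to A
A | ___[2]_111   read 2 → write 2, move right, go to C
C | ___2[_]111   read _ → write 1, move right, go to C
C | ___21[1]11   read 1 → write _, move left, go to A
A | ___2[1]_11   read 1 → write 2, move left, go to C
C | ___[2]2_11   read 2 → write 1, move left, go to C
C | __[_]12_11   read _ → write 1, move right, go to C
C | __1[1]2_11   read 1 → write _, move left, go to A
A | __[1]_2_11   read 1 → write 2, move left, go to C
C | _[_]2_2_11   read _ → write 1, move right, go to C
C | _1[2]_2_11   read 2 → write 1, move left, go to C
C | _[1]1_2_11   read 1 → write _, move left, go to A
A | [_]_1_2_11
The non-blank tape span at halt is 1_2_11.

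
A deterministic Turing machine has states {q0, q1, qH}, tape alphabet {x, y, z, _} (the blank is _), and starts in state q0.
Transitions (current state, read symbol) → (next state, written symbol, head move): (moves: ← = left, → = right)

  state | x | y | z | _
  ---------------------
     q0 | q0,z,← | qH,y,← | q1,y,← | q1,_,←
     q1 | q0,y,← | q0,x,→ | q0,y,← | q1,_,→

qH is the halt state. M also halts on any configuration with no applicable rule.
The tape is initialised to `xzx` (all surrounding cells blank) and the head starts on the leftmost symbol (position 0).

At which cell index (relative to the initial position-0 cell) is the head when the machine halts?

q0 | __[x]zx   read x → write z, move ←, go to q0
q0 | _[_]zzx   read _ → write _, move ←, go to q1
q1 | [_]_zzx   read _ → write _, move →, go to q1
q1 | _[_]zzx   read _ → write _, move →, go to q1
q1 | __[z]zx   read z → write y, move ←, go to q0
q0 | _[_]yzx   read _ → write _, move ←, go to q1
q1 | [_]_yzx   read _ → write _, move →, go to q1
q1 | _[_]yzx   read _ → write _, move →, go to q1
q1 | __[y]zx   read y → write x, move →, go to q0
q0 | __x[z]x   read z → write y, move ←, go to q1
q1 | __[x]yx   read x → write y, move ←, go to q0
q0 | _[_]yyx   read _ → write _, move ←, go to q1
q1 | [_]_yyx   read _ → write _, move →, go to q1
q1 | _[_]yyx   read _ → write _, move →, go to q1
q1 | __[y]yx   read y → write x, move →, go to q0
q0 | __x[y]x   read y → write y, move ←, go to qH
qH | __[x]yx
At halt the head is at cell 0.

0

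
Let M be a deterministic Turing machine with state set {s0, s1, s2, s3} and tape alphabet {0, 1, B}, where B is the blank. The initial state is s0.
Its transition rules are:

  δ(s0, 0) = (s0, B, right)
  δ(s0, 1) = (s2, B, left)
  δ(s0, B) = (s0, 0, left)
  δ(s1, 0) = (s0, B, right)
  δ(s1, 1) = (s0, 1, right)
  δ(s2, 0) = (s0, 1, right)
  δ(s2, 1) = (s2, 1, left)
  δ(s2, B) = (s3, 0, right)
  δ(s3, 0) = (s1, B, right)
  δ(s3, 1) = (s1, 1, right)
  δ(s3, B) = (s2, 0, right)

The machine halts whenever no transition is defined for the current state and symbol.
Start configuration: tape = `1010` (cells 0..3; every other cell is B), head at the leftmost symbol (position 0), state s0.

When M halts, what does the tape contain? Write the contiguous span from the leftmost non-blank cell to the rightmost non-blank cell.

01BBB0

state=s0 head=0 tape=BB[1]010   (s0,1)→(s2,B,left)
state=s2 head=-1 tape=B[B]B010   (s2,B)→(s3,0,right)
state=s3 head=0 tape=B0[B]010   (s3,B)→(s2,0,right)
state=s2 head=1 tape=B00[0]10   (s2,0)→(s0,1,right)
state=s0 head=2 tape=B001[1]0   (s0,1)→(s2,B,left)
state=s2 head=1 tape=B00[1]B0   (s2,1)→(s2,1,left)
state=s2 head=0 tape=B0[0]1B0   (s2,0)→(s0,1,right)
state=s0 head=1 tape=B01[1]B0   (s0,1)→(s2,B,left)
state=s2 head=0 tape=B0[1]BB0   (s2,1)→(s2,1,left)
state=s2 head=-1 tape=B[0]1BB0   (s2,0)→(s0,1,right)
state=s0 head=0 tape=B1[1]BB0   (s0,1)→(s2,B,left)
state=s2 head=-1 tape=B[1]BBB0   (s2,1)→(s2,1,left)
state=s2 head=-2 tape=[B]1BBB0   (s2,B)→(s3,0,right)
state=s3 head=-1 tape=0[1]BBB0   (s3,1)→(s1,1,right)
state=s1 head=0 tape=01[B]BB0
The non-blank tape span at halt is 01BBB0.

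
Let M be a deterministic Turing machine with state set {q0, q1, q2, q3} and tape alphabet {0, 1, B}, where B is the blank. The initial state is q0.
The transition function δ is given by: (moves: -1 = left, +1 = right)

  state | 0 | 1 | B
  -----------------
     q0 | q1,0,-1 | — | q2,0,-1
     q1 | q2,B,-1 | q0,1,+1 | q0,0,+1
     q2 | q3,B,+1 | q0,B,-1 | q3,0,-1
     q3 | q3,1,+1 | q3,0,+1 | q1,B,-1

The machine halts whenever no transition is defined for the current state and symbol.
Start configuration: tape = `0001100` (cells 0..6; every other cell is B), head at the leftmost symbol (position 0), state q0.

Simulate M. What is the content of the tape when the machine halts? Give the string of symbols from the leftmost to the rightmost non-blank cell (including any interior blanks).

state=q0 head=0 tape=BBBB[0]001100   (q0,0)→(q1,0,-1)
state=q1 head=-1 tape=BBB[B]0001100   (q1,B)→(q0,0,+1)
state=q0 head=0 tape=BBB0[0]001100   (q0,0)→(q1,0,-1)
state=q1 head=-1 tape=BBB[0]0001100   (q1,0)→(q2,B,-1)
state=q2 head=-2 tape=BB[B]B0001100   (q2,B)→(q3,0,-1)
state=q3 head=-3 tape=B[B]0B0001100   (q3,B)→(q1,B,-1)
state=q1 head=-4 tape=[B]B0B0001100   (q1,B)→(q0,0,+1)
state=q0 head=-3 tape=0[B]0B0001100   (q0,B)→(q2,0,-1)
state=q2 head=-4 tape=[0]00B0001100   (q2,0)→(q3,B,+1)
state=q3 head=-3 tape=B[0]0B0001100   (q3,0)→(q3,1,+1)
state=q3 head=-2 tape=B1[0]B0001100   (q3,0)→(q3,1,+1)
state=q3 head=-1 tape=B11[B]0001100   (q3,B)→(q1,B,-1)
state=q1 head=-2 tape=B1[1]B0001100   (q1,1)→(q0,1,+1)
state=q0 head=-1 tape=B11[B]0001100   (q0,B)→(q2,0,-1)
state=q2 head=-2 tape=B1[1]00001100   (q2,1)→(q0,B,-1)
state=q0 head=-3 tape=B[1]B00001100
The non-blank tape span at halt is 1B00001100.

1B00001100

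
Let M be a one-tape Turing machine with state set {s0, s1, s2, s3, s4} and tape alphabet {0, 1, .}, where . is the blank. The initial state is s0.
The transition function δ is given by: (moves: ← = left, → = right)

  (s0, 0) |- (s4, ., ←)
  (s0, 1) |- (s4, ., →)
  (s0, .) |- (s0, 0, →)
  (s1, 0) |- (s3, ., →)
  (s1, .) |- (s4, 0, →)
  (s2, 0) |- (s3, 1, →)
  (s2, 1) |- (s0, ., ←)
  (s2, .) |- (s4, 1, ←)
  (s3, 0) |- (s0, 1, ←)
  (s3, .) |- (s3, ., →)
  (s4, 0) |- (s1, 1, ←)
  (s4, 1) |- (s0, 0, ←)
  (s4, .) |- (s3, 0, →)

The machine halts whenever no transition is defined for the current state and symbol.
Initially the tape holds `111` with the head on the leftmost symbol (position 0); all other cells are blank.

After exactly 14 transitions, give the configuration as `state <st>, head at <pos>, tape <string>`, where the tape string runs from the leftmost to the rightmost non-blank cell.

state s3, head at 2, tape 00.01

s0 | ..[1]11   read 1 → write ., move →, go to s4
s4 | ...[1]1   read 1 → write 0, move ←, go to s0
s0 | ..[.]01   read . → write 0, move →, go to s0
s0 | ..0[0]1   read 0 → write ., move ←, go to s4
s4 | ..[0].1   read 0 → write 1, move ←, go to s1
s1 | .[.]1.1   read . → write 0, move →, go to s4
s4 | .0[1].1   read 1 → write 0, move ←, go to s0
s0 | .[0]0.1   read 0 → write ., move ←, go to s4
s4 | [.].0.1   read . → write 0, move →, go to s3
s3 | 0[.]0.1   read . → write ., move →, go to s3
s3 | 0.[0].1   read 0 → write 1, move ←, go to s0
s0 | 0[.]1.1   read . → write 0, move →, go to s0
s0 | 00[1].1   read 1 → write ., move →, go to s4
s4 | 00.[.]1   read . → write 0, move →, go to s3
s3 | 00.0[1]
After 14 steps: state s3, head at 2, tape 00.01.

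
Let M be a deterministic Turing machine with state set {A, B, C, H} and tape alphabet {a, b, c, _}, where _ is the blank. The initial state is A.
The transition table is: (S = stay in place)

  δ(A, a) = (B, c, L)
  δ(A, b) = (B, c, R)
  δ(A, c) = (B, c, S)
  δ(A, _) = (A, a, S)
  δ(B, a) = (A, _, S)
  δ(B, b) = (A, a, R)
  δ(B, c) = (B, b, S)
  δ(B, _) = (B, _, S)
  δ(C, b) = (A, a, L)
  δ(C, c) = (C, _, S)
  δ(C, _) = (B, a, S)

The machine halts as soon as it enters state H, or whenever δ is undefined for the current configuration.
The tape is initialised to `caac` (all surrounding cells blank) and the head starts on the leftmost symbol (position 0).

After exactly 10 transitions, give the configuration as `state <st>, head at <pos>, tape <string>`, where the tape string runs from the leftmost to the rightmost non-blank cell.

state B, head at -1, tape ccac

A | _[c]aac   read c → write c, move S, go to B
B | _[c]aac   read c → write b, move S, go to B
B | _[b]aac   read b → write a, move R, go to A
A | _a[a]ac   read a → write c, move L, go to B
B | _[a]cac   read a → write _, move S, go to A
A | _[_]cac   read _ → write a, move S, go to A
A | _[a]cac   read a → write c, move L, go to B
B | [_]ccac   read _ → write _, move S, go to B
B | [_]ccac   read _ → write _, move S, go to B
B | [_]ccac   read _ → write _, move S, go to B
B | [_]ccac
After 10 steps: state B, head at -1, tape ccac.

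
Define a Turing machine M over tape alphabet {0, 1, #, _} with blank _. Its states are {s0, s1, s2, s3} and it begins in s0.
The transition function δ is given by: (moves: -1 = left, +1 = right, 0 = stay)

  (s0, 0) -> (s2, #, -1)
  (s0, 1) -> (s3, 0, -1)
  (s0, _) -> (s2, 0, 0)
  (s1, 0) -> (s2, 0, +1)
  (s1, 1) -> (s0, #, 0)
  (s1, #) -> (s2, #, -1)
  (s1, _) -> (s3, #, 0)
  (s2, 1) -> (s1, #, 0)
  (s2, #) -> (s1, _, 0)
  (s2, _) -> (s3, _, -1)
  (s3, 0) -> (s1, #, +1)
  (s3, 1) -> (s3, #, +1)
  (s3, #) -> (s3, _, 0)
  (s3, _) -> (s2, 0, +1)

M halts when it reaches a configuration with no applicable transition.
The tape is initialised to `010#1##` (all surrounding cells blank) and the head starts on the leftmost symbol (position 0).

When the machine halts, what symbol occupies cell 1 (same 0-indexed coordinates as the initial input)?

#

state=s0 head=0 tape=__[0]10#1##   (s0,0)→(s2,#,-1)
state=s2 head=-1 tape=_[_]#10#1##   (s2,_)→(s3,_,-1)
state=s3 head=-2 tape=[_]_#10#1##   (s3,_)→(s2,0,+1)
state=s2 head=-1 tape=0[_]#10#1##   (s2,_)→(s3,_,-1)
state=s3 head=-2 tape=[0]_#10#1##   (s3,0)→(s1,#,+1)
state=s1 head=-1 tape=#[_]#10#1##   (s1,_)→(s3,#,0)
state=s3 head=-1 tape=#[#]#10#1##   (s3,#)→(s3,_,0)
state=s3 head=-1 tape=#[_]#10#1##   (s3,_)→(s2,0,+1)
state=s2 head=0 tape=#0[#]10#1##   (s2,#)→(s1,_,0)
state=s1 head=0 tape=#0[_]10#1##   (s1,_)→(s3,#,0)
state=s3 head=0 tape=#0[#]10#1##   (s3,#)→(s3,_,0)
state=s3 head=0 tape=#0[_]10#1##   (s3,_)→(s2,0,+1)
state=s2 head=1 tape=#00[1]0#1##   (s2,1)→(s1,#,0)
state=s1 head=1 tape=#00[#]0#1##   (s1,#)→(s2,#,-1)
state=s2 head=0 tape=#0[0]#0#1##
Cell 1 holds # when M halts.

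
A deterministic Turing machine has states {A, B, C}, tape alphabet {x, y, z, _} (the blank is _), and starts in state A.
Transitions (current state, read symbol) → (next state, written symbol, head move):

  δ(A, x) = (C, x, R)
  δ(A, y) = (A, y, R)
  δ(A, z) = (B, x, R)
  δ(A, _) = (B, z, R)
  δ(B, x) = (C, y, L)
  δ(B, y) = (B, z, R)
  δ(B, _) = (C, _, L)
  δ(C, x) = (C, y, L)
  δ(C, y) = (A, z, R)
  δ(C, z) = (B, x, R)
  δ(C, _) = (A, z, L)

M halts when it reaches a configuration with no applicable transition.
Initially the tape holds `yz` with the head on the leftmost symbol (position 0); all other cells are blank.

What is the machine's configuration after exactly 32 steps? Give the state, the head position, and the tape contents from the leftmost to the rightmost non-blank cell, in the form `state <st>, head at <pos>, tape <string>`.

state C, head at 4, tape zzzzyy

state=A head=0 tape=[y]z_____   (A,y)→(A,y,R)
state=A head=1 tape=y[z]_____   (A,z)→(B,x,R)
state=B head=2 tape=yx[_]____   (B,_)→(C,_,L)
state=C head=1 tape=y[x]_____   (C,x)→(C,y,L)
state=C head=0 tape=[y]y_____   (C,y)→(A,z,R)
state=A head=1 tape=z[y]_____   (A,y)→(A,y,R)
state=A head=2 tape=zy[_]____   (A,_)→(B,z,R)
state=B head=3 tape=zyz[_]___   (B,_)→(C,_,L)
state=C head=2 tape=zy[z]____   (C,z)→(B,x,R)
state=B head=3 tape=zyx[_]___   (B,_)→(C,_,L)
state=C head=2 tape=zy[x]____   (C,x)→(C,y,L)
state=C head=1 tape=z[y]y____   (C,y)→(A,z,R)
state=A head=2 tape=zz[y]____   (A,y)→(A,y,R)
state=A head=3 tape=zzy[_]___   (A,_)→(B,z,R)
state=B head=4 tape=zzyz[_]__   (B,_)→(C,_,L)
state=C head=3 tape=zzy[z]___   (C,z)→(B,x,R)
state=B head=4 tape=zzyx[_]__   (B,_)→(C,_,L)
state=C head=3 tape=zzy[x]___   (C,x)→(C,y,L)
state=C head=2 tape=zz[y]y___   (C,y)→(A,z,R)
state=A head=3 tape=zzz[y]___   (A,y)→(A,y,R)
state=A head=4 tape=zzzy[_]__   (A,_)→(B,z,R)
state=B head=5 tape=zzzyz[_]_   (B,_)→(C,_,L)
state=C head=4 tape=zzzy[z]__   (C,z)→(B,x,R)
state=B head=5 tape=zzzyx[_]_   (B,_)→(C,_,L)
state=C head=4 tape=zzzy[x]__   (C,x)→(C,y,L)
state=C head=3 tape=zzz[y]y__   (C,y)→(A,z,R)
state=A head=4 tape=zzzz[y]__   (A,y)→(A,y,R)
state=A head=5 tape=zzzzy[_]_   (A,_)→(B,z,R)
state=B head=6 tape=zzzzyz[_]   (B,_)→(C,_,L)
state=C head=5 tape=zzzzy[z]_   (C,z)→(B,x,R)
state=B head=6 tape=zzzzyx[_]   (B,_)→(C,_,L)
state=C head=5 tape=zzzzy[x]_   (C,x)→(C,y,L)
state=C head=4 tape=zzzz[y]y_
After 32 steps: state C, head at 4, tape zzzzyy.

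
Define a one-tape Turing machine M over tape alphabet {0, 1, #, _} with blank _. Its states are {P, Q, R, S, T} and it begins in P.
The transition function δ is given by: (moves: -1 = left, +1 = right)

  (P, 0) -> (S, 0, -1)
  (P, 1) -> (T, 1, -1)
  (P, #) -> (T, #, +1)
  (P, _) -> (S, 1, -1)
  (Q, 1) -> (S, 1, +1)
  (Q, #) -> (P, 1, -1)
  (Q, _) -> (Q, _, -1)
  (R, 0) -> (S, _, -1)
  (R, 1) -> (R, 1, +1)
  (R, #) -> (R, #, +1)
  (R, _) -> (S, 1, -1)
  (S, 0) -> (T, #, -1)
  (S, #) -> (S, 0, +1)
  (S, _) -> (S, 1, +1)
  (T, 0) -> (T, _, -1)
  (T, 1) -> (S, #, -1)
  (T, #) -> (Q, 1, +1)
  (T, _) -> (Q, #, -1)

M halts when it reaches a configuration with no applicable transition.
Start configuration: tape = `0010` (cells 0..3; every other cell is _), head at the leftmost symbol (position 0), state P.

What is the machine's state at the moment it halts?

P | ___[0]010   read 0 → write 0, move -1, go to S
S | __[_]0010   read _ → write 1, move +1, go to S
S | __1[0]010   read 0 → write #, move -1, go to T
T | __[1]#010   read 1 → write #, move -1, go to S
S | _[_]##010   read _ → write 1, move +1, go to S
S | _1[#]#010   read # → write 0, move +1, go to S
S | _10[#]010   read # → write 0, move +1, go to S
S | _100[0]10   read 0 → write #, move -1, go to T
T | _10[0]#10   read 0 → write _, move -1, go to T
T | _1[0]_#10   read 0 → write _, move -1, go to T
T | _[1]__#10   read 1 → write #, move -1, go to S
S | [_]#__#10   read _ → write 1, move +1, go to S
S | 1[#]__#10   read # → write 0, move +1, go to S
S | 10[_]_#10   read _ → write 1, move +1, go to S
S | 101[_]#10   read _ → write 1, move +1, go to S
S | 1011[#]10   read # → write 0, move +1, go to S
S | 10110[1]0
No transition is defined for (S, 1); M halts in state S.

S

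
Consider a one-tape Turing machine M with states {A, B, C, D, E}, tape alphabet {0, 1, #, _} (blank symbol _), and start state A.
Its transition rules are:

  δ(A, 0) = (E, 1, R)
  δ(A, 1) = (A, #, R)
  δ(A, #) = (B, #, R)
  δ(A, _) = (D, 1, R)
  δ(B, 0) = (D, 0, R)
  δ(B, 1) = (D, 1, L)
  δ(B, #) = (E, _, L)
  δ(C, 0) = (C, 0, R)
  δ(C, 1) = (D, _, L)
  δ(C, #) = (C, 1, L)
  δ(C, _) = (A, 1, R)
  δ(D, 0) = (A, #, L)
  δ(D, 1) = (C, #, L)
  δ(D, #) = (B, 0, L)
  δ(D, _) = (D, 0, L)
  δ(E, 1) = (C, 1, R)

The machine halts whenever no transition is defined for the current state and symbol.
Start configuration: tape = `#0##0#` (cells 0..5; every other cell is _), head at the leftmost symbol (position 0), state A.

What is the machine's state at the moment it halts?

E

A | [#]0##0#   read # → write #, move R, go to B
B | #[0]##0#   read 0 → write 0, move R, go to D
D | #0[#]#0#   read # → write 0, move L, go to B
B | #[0]0#0#   read 0 → write 0, move R, go to D
D | #0[0]#0#   read 0 → write #, move L, go to A
A | #[0]##0#   read 0 → write 1, move R, go to E
E | #1[#]#0#
No transition is defined for (E, #); M halts in state E.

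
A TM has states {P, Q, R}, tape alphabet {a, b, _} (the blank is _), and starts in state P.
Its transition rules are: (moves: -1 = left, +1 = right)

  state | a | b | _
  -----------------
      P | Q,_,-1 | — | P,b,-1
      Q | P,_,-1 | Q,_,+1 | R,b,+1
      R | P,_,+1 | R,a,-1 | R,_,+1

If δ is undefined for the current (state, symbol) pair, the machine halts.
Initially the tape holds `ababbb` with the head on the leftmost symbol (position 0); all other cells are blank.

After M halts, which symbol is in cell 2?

state=P head=0 tape=_[a]babbb   (P,a)→(Q,_,-1)
state=Q head=-1 tape=[_]_babbb   (Q,_)→(R,b,+1)
state=R head=0 tape=b[_]babbb   (R,_)→(R,_,+1)
state=R head=1 tape=b_[b]abbb   (R,b)→(R,a,-1)
state=R head=0 tape=b[_]aabbb   (R,_)→(R,_,+1)
state=R head=1 tape=b_[a]abbb   (R,a)→(P,_,+1)
state=P head=2 tape=b__[a]bbb   (P,a)→(Q,_,-1)
state=Q head=1 tape=b_[_]_bbb   (Q,_)→(R,b,+1)
state=R head=2 tape=b_b[_]bbb   (R,_)→(R,_,+1)
state=R head=3 tape=b_b_[b]bb   (R,b)→(R,a,-1)
state=R head=2 tape=b_b[_]abb   (R,_)→(R,_,+1)
state=R head=3 tape=b_b_[a]bb   (R,a)→(P,_,+1)
state=P head=4 tape=b_b__[b]b
Cell 2 holds _ when M halts.

_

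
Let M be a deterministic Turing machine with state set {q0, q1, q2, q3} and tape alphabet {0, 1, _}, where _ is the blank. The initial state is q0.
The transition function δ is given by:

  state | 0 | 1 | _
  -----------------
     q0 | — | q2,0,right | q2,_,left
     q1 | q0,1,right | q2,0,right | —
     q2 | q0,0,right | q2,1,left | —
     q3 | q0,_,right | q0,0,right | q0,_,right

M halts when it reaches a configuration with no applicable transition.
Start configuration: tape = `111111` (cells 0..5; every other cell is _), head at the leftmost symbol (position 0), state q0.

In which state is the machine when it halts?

state=q0 head=0 tape=[1]11111_   (q0,1)→(q2,0,right)
state=q2 head=1 tape=0[1]1111_   (q2,1)→(q2,1,left)
state=q2 head=0 tape=[0]11111_   (q2,0)→(q0,0,right)
state=q0 head=1 tape=0[1]1111_   (q0,1)→(q2,0,right)
state=q2 head=2 tape=00[1]111_   (q2,1)→(q2,1,left)
state=q2 head=1 tape=0[0]1111_   (q2,0)→(q0,0,right)
state=q0 head=2 tape=00[1]111_   (q0,1)→(q2,0,right)
state=q2 head=3 tape=000[1]11_   (q2,1)→(q2,1,left)
state=q2 head=2 tape=00[0]111_   (q2,0)→(q0,0,right)
state=q0 head=3 tape=000[1]11_   (q0,1)→(q2,0,right)
state=q2 head=4 tape=0000[1]1_   (q2,1)→(q2,1,left)
state=q2 head=3 tape=000[0]11_   (q2,0)→(q0,0,right)
state=q0 head=4 tape=0000[1]1_   (q0,1)→(q2,0,right)
state=q2 head=5 tape=00000[1]_   (q2,1)→(q2,1,left)
state=q2 head=4 tape=0000[0]1_   (q2,0)→(q0,0,right)
state=q0 head=5 tape=00000[1]_   (q0,1)→(q2,0,right)
state=q2 head=6 tape=000000[_]
No transition is defined for (q2, _); M halts in state q2.

q2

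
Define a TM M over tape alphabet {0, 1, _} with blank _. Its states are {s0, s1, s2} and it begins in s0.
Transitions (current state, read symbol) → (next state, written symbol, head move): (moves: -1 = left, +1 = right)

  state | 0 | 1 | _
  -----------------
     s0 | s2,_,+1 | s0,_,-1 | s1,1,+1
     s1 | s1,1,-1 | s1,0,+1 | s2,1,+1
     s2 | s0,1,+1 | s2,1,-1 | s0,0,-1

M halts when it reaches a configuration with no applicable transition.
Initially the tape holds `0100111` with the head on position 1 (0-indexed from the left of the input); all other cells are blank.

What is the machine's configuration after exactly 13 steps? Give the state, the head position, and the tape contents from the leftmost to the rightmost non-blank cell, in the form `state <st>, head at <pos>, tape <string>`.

state s2, head at -2, tape 11110111

s0 | __0[1]00111   read 1 → write _, move -1, go to s0
s0 | __[0]_00111   read 0 → write _, move +1, go to s2
s2 | ___[_]00111   read _ → write 0, move -1, go to s0
s0 | __[_]000111   read _ → write 1, move +1, go to s1
s1 | __1[0]00111   read 0 → write 1, move -1, go to s1
s1 | __[1]100111   read 1 → write 0, move +1, go to s1
s1 | __0[1]00111   read 1 → write 0, move +1, go to s1
s1 | __00[0]0111   read 0 → write 1, move -1, go to s1
s1 | __0[0]10111   read 0 → write 1, move -1, go to s1
s1 | __[0]110111   read 0 → write 1, move -1, go to s1
s1 | _[_]1110111   read _ → write 1, move +1, go to s2
s2 | _1[1]110111   read 1 → write 1, move -1, go to s2
s2 | _[1]1110111   read 1 → write 1, move -1, go to s2
s2 | [_]11110111
After 13 steps: state s2, head at -2, tape 11110111.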